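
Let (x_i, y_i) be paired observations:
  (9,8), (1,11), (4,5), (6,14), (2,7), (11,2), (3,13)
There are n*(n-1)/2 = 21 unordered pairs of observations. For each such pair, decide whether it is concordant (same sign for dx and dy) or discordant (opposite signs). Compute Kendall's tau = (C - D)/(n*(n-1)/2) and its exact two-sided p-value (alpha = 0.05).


Step 1: Enumerate the 21 unordered pairs (i,j) with i<j and classify each by sign(x_j-x_i) * sign(y_j-y_i).
  (1,2):dx=-8,dy=+3->D; (1,3):dx=-5,dy=-3->C; (1,4):dx=-3,dy=+6->D; (1,5):dx=-7,dy=-1->C
  (1,6):dx=+2,dy=-6->D; (1,7):dx=-6,dy=+5->D; (2,3):dx=+3,dy=-6->D; (2,4):dx=+5,dy=+3->C
  (2,5):dx=+1,dy=-4->D; (2,6):dx=+10,dy=-9->D; (2,7):dx=+2,dy=+2->C; (3,4):dx=+2,dy=+9->C
  (3,5):dx=-2,dy=+2->D; (3,6):dx=+7,dy=-3->D; (3,7):dx=-1,dy=+8->D; (4,5):dx=-4,dy=-7->C
  (4,6):dx=+5,dy=-12->D; (4,7):dx=-3,dy=-1->C; (5,6):dx=+9,dy=-5->D; (5,7):dx=+1,dy=+6->C
  (6,7):dx=-8,dy=+11->D
Step 2: C = 8, D = 13, total pairs = 21.
Step 3: tau = (C - D)/(n(n-1)/2) = (8 - 13)/21 = -0.238095.
Step 4: Exact two-sided p-value (enumerate n! = 5040 permutations of y under H0): p = 0.561905.
Step 5: alpha = 0.05. fail to reject H0.

tau_b = -0.2381 (C=8, D=13), p = 0.561905, fail to reject H0.


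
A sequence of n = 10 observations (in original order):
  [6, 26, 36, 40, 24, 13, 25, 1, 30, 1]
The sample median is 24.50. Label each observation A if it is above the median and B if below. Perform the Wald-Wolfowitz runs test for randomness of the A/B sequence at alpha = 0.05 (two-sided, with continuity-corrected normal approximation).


Step 1: Compute median = 24.50; label A = above, B = below.
Labels in order: BAAABBABAB  (n_A = 5, n_B = 5)
Step 2: Count runs R = 7.
Step 3: Under H0 (random ordering), E[R] = 2*n_A*n_B/(n_A+n_B) + 1 = 2*5*5/10 + 1 = 6.0000.
        Var[R] = 2*n_A*n_B*(2*n_A*n_B - n_A - n_B) / ((n_A+n_B)^2 * (n_A+n_B-1)) = 2000/900 = 2.2222.
        SD[R] = 1.4907.
Step 4: Continuity-corrected z = (R - 0.5 - E[R]) / SD[R] = (7 - 0.5 - 6.0000) / 1.4907 = 0.3354.
Step 5: Two-sided p-value via normal approximation = 2*(1 - Phi(|z|)) = 0.737316.
Step 6: alpha = 0.05. fail to reject H0.

R = 7, z = 0.3354, p = 0.737316, fail to reject H0.


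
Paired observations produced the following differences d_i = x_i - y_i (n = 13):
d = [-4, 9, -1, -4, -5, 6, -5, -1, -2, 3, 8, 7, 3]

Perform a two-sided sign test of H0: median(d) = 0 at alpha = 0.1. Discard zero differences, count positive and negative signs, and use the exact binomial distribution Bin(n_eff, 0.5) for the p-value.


Step 1: Discard zero differences. Original n = 13; n_eff = number of nonzero differences = 13.
Nonzero differences (with sign): -4, +9, -1, -4, -5, +6, -5, -1, -2, +3, +8, +7, +3
Step 2: Count signs: positive = 6, negative = 7.
Step 3: Under H0: P(positive) = 0.5, so the number of positives S ~ Bin(13, 0.5).
Step 4: Two-sided exact p-value = sum of Bin(13,0.5) probabilities at or below the observed probability = 1.000000.
Step 5: alpha = 0.1. fail to reject H0.

n_eff = 13, pos = 6, neg = 7, p = 1.000000, fail to reject H0.


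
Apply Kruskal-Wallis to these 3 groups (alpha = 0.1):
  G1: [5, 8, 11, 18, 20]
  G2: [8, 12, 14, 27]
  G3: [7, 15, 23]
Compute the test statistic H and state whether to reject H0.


Step 1: Combine all N = 12 observations and assign midranks.
sorted (value, group, rank): (5,G1,1), (7,G3,2), (8,G1,3.5), (8,G2,3.5), (11,G1,5), (12,G2,6), (14,G2,7), (15,G3,8), (18,G1,9), (20,G1,10), (23,G3,11), (27,G2,12)
Step 2: Sum ranks within each group.
R_1 = 28.5 (n_1 = 5)
R_2 = 28.5 (n_2 = 4)
R_3 = 21 (n_3 = 3)
Step 3: H = 12/(N(N+1)) * sum(R_i^2/n_i) - 3(N+1)
     = 12/(12*13) * (28.5^2/5 + 28.5^2/4 + 21^2/3) - 3*13
     = 0.076923 * 512.513 - 39
     = 0.424038.
Step 4: Ties present; correction factor C = 1 - 6/(12^3 - 12) = 0.996503. Corrected H = 0.424038 / 0.996503 = 0.425526.
Step 5: Under H0, H ~ chi^2(2); p-value = 0.808348.
Step 6: alpha = 0.1. fail to reject H0.

H = 0.4255, df = 2, p = 0.808348, fail to reject H0.


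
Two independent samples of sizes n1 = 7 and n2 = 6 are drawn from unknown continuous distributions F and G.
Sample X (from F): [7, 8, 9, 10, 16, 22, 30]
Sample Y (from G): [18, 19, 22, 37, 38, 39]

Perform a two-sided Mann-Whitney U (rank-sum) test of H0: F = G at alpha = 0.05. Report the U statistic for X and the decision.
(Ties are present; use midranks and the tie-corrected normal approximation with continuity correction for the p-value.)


Step 1: Combine and sort all 13 observations; assign midranks.
sorted (value, group): (7,X), (8,X), (9,X), (10,X), (16,X), (18,Y), (19,Y), (22,X), (22,Y), (30,X), (37,Y), (38,Y), (39,Y)
ranks: 7->1, 8->2, 9->3, 10->4, 16->5, 18->6, 19->7, 22->8.5, 22->8.5, 30->10, 37->11, 38->12, 39->13
Step 2: Rank sum for X: R1 = 1 + 2 + 3 + 4 + 5 + 8.5 + 10 = 33.5.
Step 3: U_X = R1 - n1(n1+1)/2 = 33.5 - 7*8/2 = 33.5 - 28 = 5.5.
       U_Y = n1*n2 - U_X = 42 - 5.5 = 36.5.
Step 4: Ties are present, so use the tie-corrected normal approximation (with continuity correction) for the p-value.
Step 5: p-value = 0.031888; compare to alpha = 0.05. reject H0.

U_X = 5.5, p = 0.031888, reject H0 at alpha = 0.05.


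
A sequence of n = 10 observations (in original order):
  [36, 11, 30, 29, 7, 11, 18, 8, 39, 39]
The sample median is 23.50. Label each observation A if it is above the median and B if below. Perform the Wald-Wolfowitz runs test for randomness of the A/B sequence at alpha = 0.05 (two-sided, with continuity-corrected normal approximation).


Step 1: Compute median = 23.50; label A = above, B = below.
Labels in order: ABAABBBBAA  (n_A = 5, n_B = 5)
Step 2: Count runs R = 5.
Step 3: Under H0 (random ordering), E[R] = 2*n_A*n_B/(n_A+n_B) + 1 = 2*5*5/10 + 1 = 6.0000.
        Var[R] = 2*n_A*n_B*(2*n_A*n_B - n_A - n_B) / ((n_A+n_B)^2 * (n_A+n_B-1)) = 2000/900 = 2.2222.
        SD[R] = 1.4907.
Step 4: Continuity-corrected z = (R + 0.5 - E[R]) / SD[R] = (5 + 0.5 - 6.0000) / 1.4907 = -0.3354.
Step 5: Two-sided p-value via normal approximation = 2*(1 - Phi(|z|)) = 0.737316.
Step 6: alpha = 0.05. fail to reject H0.

R = 5, z = -0.3354, p = 0.737316, fail to reject H0.


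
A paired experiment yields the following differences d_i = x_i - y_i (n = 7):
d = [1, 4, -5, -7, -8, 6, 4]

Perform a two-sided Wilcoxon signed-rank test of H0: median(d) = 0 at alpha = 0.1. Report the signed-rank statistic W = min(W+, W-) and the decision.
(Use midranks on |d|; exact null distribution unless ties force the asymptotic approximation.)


Step 1: Drop any zero differences (none here) and take |d_i|.
|d| = [1, 4, 5, 7, 8, 6, 4]
Step 2: Midrank |d_i| (ties get averaged ranks).
ranks: |1|->1, |4|->2.5, |5|->4, |7|->6, |8|->7, |6|->5, |4|->2.5
Step 3: Attach original signs; sum ranks with positive sign and with negative sign.
W+ = 1 + 2.5 + 5 + 2.5 = 11
W- = 4 + 6 + 7 = 17
(Check: W+ + W- = 28 should equal n(n+1)/2 = 28.)
Step 4: Test statistic W = min(W+, W-) = 11.
Step 5: Ties in |d|, so use the tie-corrected normal approximation.
        E[W] = n(n+1)/4 = 7*8/4 = 14.
        Tie groups: |d|=4 (t=2); sum(t^3 - t) = 6.
        Var[W] = n(n+1)(2n+1)/24 - sum(t^3-t)/48 = 840/24 - 6/48 = 34.875.
        z = (W - E[W]) / sqrt(Var[W]) = (11 - 14) / 5.9055 = -0.5080.
        Two-sided p = 2*Phi(z) = 0.611453.
Step 6: alpha = 0.1. fail to reject H0.

W+ = 11, W- = 17, W = min = 11, p = 0.611453, fail to reject H0.


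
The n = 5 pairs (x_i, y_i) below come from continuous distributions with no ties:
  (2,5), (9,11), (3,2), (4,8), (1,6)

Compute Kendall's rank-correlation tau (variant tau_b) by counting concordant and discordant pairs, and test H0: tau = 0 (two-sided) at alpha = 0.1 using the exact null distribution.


Step 1: Enumerate the 10 unordered pairs (i,j) with i<j and classify each by sign(x_j-x_i) * sign(y_j-y_i).
  (1,2):dx=+7,dy=+6->C; (1,3):dx=+1,dy=-3->D; (1,4):dx=+2,dy=+3->C; (1,5):dx=-1,dy=+1->D
  (2,3):dx=-6,dy=-9->C; (2,4):dx=-5,dy=-3->C; (2,5):dx=-8,dy=-5->C; (3,4):dx=+1,dy=+6->C
  (3,5):dx=-2,dy=+4->D; (4,5):dx=-3,dy=-2->C
Step 2: C = 7, D = 3, total pairs = 10.
Step 3: tau = (C - D)/(n(n-1)/2) = (7 - 3)/10 = 0.400000.
Step 4: Exact two-sided p-value (enumerate n! = 120 permutations of y under H0): p = 0.483333.
Step 5: alpha = 0.1. fail to reject H0.

tau_b = 0.4000 (C=7, D=3), p = 0.483333, fail to reject H0.


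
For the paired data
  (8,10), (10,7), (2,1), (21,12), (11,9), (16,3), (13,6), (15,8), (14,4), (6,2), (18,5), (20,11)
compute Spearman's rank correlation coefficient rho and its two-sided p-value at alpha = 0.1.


Step 1: Rank x and y separately (midranks; no ties here).
rank(x): 8->3, 10->4, 2->1, 21->12, 11->5, 16->9, 13->6, 15->8, 14->7, 6->2, 18->10, 20->11
rank(y): 10->10, 7->7, 1->1, 12->12, 9->9, 3->3, 6->6, 8->8, 4->4, 2->2, 5->5, 11->11
Step 2: d_i = R_x(i) - R_y(i); compute d_i^2.
  (3-10)^2=49, (4-7)^2=9, (1-1)^2=0, (12-12)^2=0, (5-9)^2=16, (9-3)^2=36, (6-6)^2=0, (8-8)^2=0, (7-4)^2=9, (2-2)^2=0, (10-5)^2=25, (11-11)^2=0
sum(d^2) = 144.
Step 3: rho = 1 - 6*144 / (12*(12^2 - 1)) = 1 - 864/1716 = 0.496503.
Step 4: Under H0, t = rho * sqrt((n-2)/(1-rho^2)) = 1.8088 ~ t(10).
Step 5: Two-sided p-value from the t-distribution with 10 df = 0.100603.
Step 6: alpha = 0.1. fail to reject H0.

rho = 0.4965, p = 0.100603, fail to reject H0 at alpha = 0.1.


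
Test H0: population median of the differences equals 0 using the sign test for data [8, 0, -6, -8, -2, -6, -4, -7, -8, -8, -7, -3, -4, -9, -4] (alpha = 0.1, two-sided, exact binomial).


Step 1: Discard zero differences. Original n = 15; n_eff = number of nonzero differences = 14.
Nonzero differences (with sign): +8, -6, -8, -2, -6, -4, -7, -8, -8, -7, -3, -4, -9, -4
Step 2: Count signs: positive = 1, negative = 13.
Step 3: Under H0: P(positive) = 0.5, so the number of positives S ~ Bin(14, 0.5).
Step 4: Two-sided exact p-value = sum of Bin(14,0.5) probabilities at or below the observed probability = 0.001831.
Step 5: alpha = 0.1. reject H0.

n_eff = 14, pos = 1, neg = 13, p = 0.001831, reject H0.


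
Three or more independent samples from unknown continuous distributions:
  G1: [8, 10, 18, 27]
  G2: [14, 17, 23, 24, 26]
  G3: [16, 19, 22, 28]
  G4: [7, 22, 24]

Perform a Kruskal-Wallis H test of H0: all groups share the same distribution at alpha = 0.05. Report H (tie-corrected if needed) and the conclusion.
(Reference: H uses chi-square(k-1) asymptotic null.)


Step 1: Combine all N = 16 observations and assign midranks.
sorted (value, group, rank): (7,G4,1), (8,G1,2), (10,G1,3), (14,G2,4), (16,G3,5), (17,G2,6), (18,G1,7), (19,G3,8), (22,G3,9.5), (22,G4,9.5), (23,G2,11), (24,G2,12.5), (24,G4,12.5), (26,G2,14), (27,G1,15), (28,G3,16)
Step 2: Sum ranks within each group.
R_1 = 27 (n_1 = 4)
R_2 = 47.5 (n_2 = 5)
R_3 = 38.5 (n_3 = 4)
R_4 = 23 (n_4 = 3)
Step 3: H = 12/(N(N+1)) * sum(R_i^2/n_i) - 3(N+1)
     = 12/(16*17) * (27^2/4 + 47.5^2/5 + 38.5^2/4 + 23^2/3) - 3*17
     = 0.044118 * 1180.4 - 51
     = 1.076287.
Step 4: Ties present; correction factor C = 1 - 12/(16^3 - 16) = 0.997059. Corrected H = 1.076287 / 0.997059 = 1.079462.
Step 5: Under H0, H ~ chi^2(3); p-value = 0.782034.
Step 6: alpha = 0.05. fail to reject H0.

H = 1.0795, df = 3, p = 0.782034, fail to reject H0.


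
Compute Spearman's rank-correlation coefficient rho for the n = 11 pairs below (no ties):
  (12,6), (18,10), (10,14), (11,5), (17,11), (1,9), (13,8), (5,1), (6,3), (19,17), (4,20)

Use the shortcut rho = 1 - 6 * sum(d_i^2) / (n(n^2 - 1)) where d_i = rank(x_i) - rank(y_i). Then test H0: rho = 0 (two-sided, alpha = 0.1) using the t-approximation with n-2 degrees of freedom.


Step 1: Rank x and y separately (midranks; no ties here).
rank(x): 12->7, 18->10, 10->5, 11->6, 17->9, 1->1, 13->8, 5->3, 6->4, 19->11, 4->2
rank(y): 6->4, 10->7, 14->9, 5->3, 11->8, 9->6, 8->5, 1->1, 3->2, 17->10, 20->11
Step 2: d_i = R_x(i) - R_y(i); compute d_i^2.
  (7-4)^2=9, (10-7)^2=9, (5-9)^2=16, (6-3)^2=9, (9-8)^2=1, (1-6)^2=25, (8-5)^2=9, (3-1)^2=4, (4-2)^2=4, (11-10)^2=1, (2-11)^2=81
sum(d^2) = 168.
Step 3: rho = 1 - 6*168 / (11*(11^2 - 1)) = 1 - 1008/1320 = 0.236364.
Step 4: Under H0, t = rho * sqrt((n-2)/(1-rho^2)) = 0.7298 ~ t(9).
Step 5: Two-sided p-value from the t-distribution with 9 df = 0.484091.
Step 6: alpha = 0.1. fail to reject H0.

rho = 0.2364, p = 0.484091, fail to reject H0 at alpha = 0.1.


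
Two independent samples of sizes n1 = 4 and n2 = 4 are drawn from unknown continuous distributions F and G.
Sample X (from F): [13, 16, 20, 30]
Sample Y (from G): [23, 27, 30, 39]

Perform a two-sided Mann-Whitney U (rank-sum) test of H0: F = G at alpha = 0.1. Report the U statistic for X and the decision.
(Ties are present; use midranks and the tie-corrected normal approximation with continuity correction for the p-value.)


Step 1: Combine and sort all 8 observations; assign midranks.
sorted (value, group): (13,X), (16,X), (20,X), (23,Y), (27,Y), (30,X), (30,Y), (39,Y)
ranks: 13->1, 16->2, 20->3, 23->4, 27->5, 30->6.5, 30->6.5, 39->8
Step 2: Rank sum for X: R1 = 1 + 2 + 3 + 6.5 = 12.5.
Step 3: U_X = R1 - n1(n1+1)/2 = 12.5 - 4*5/2 = 12.5 - 10 = 2.5.
       U_Y = n1*n2 - U_X = 16 - 2.5 = 13.5.
Step 4: Ties are present, so use the tie-corrected normal approximation (with continuity correction) for the p-value.
Step 5: p-value = 0.146489; compare to alpha = 0.1. fail to reject H0.

U_X = 2.5, p = 0.146489, fail to reject H0 at alpha = 0.1.


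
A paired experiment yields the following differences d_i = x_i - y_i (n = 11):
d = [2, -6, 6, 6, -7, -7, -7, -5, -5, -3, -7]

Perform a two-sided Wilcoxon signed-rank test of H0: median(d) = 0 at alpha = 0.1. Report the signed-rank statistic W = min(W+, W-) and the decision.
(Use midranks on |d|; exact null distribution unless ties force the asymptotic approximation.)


Step 1: Drop any zero differences (none here) and take |d_i|.
|d| = [2, 6, 6, 6, 7, 7, 7, 5, 5, 3, 7]
Step 2: Midrank |d_i| (ties get averaged ranks).
ranks: |2|->1, |6|->6, |6|->6, |6|->6, |7|->9.5, |7|->9.5, |7|->9.5, |5|->3.5, |5|->3.5, |3|->2, |7|->9.5
Step 3: Attach original signs; sum ranks with positive sign and with negative sign.
W+ = 1 + 6 + 6 = 13
W- = 6 + 9.5 + 9.5 + 9.5 + 3.5 + 3.5 + 2 + 9.5 = 53
(Check: W+ + W- = 66 should equal n(n+1)/2 = 66.)
Step 4: Test statistic W = min(W+, W-) = 13.
Step 5: Ties in |d|, so use the tie-corrected normal approximation.
        E[W] = n(n+1)/4 = 11*12/4 = 33.
        Tie groups: |d|=5 (t=2), |d|=6 (t=3), |d|=7 (t=4); sum(t^3 - t) = 90.
        Var[W] = n(n+1)(2n+1)/24 - sum(t^3-t)/48 = 3036/24 - 90/48 = 124.625.
        z = (W - E[W]) / sqrt(Var[W]) = (13 - 33) / 11.1636 = -1.7915.
        Two-sided p = 2*Phi(z) = 0.073206.
Step 6: alpha = 0.1. reject H0.

W+ = 13, W- = 53, W = min = 13, p = 0.073206, reject H0.


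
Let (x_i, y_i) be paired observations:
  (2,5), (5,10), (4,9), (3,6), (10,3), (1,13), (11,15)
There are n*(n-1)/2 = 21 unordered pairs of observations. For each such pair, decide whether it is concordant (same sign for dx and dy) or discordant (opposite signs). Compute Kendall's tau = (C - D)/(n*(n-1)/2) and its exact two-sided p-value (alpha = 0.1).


Step 1: Enumerate the 21 unordered pairs (i,j) with i<j and classify each by sign(x_j-x_i) * sign(y_j-y_i).
  (1,2):dx=+3,dy=+5->C; (1,3):dx=+2,dy=+4->C; (1,4):dx=+1,dy=+1->C; (1,5):dx=+8,dy=-2->D
  (1,6):dx=-1,dy=+8->D; (1,7):dx=+9,dy=+10->C; (2,3):dx=-1,dy=-1->C; (2,4):dx=-2,dy=-4->C
  (2,5):dx=+5,dy=-7->D; (2,6):dx=-4,dy=+3->D; (2,7):dx=+6,dy=+5->C; (3,4):dx=-1,dy=-3->C
  (3,5):dx=+6,dy=-6->D; (3,6):dx=-3,dy=+4->D; (3,7):dx=+7,dy=+6->C; (4,5):dx=+7,dy=-3->D
  (4,6):dx=-2,dy=+7->D; (4,7):dx=+8,dy=+9->C; (5,6):dx=-9,dy=+10->D; (5,7):dx=+1,dy=+12->C
  (6,7):dx=+10,dy=+2->C
Step 2: C = 12, D = 9, total pairs = 21.
Step 3: tau = (C - D)/(n(n-1)/2) = (12 - 9)/21 = 0.142857.
Step 4: Exact two-sided p-value (enumerate n! = 5040 permutations of y under H0): p = 0.772619.
Step 5: alpha = 0.1. fail to reject H0.

tau_b = 0.1429 (C=12, D=9), p = 0.772619, fail to reject H0.


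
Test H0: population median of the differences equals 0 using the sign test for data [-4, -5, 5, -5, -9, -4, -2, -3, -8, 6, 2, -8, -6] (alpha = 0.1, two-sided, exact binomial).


Step 1: Discard zero differences. Original n = 13; n_eff = number of nonzero differences = 13.
Nonzero differences (with sign): -4, -5, +5, -5, -9, -4, -2, -3, -8, +6, +2, -8, -6
Step 2: Count signs: positive = 3, negative = 10.
Step 3: Under H0: P(positive) = 0.5, so the number of positives S ~ Bin(13, 0.5).
Step 4: Two-sided exact p-value = sum of Bin(13,0.5) probabilities at or below the observed probability = 0.092285.
Step 5: alpha = 0.1. reject H0.

n_eff = 13, pos = 3, neg = 10, p = 0.092285, reject H0.


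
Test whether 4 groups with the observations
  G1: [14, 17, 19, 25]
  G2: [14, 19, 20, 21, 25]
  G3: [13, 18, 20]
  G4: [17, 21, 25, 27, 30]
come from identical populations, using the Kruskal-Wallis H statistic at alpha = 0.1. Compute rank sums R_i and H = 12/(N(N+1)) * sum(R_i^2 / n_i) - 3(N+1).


Step 1: Combine all N = 17 observations and assign midranks.
sorted (value, group, rank): (13,G3,1), (14,G1,2.5), (14,G2,2.5), (17,G1,4.5), (17,G4,4.5), (18,G3,6), (19,G1,7.5), (19,G2,7.5), (20,G2,9.5), (20,G3,9.5), (21,G2,11.5), (21,G4,11.5), (25,G1,14), (25,G2,14), (25,G4,14), (27,G4,16), (30,G4,17)
Step 2: Sum ranks within each group.
R_1 = 28.5 (n_1 = 4)
R_2 = 45 (n_2 = 5)
R_3 = 16.5 (n_3 = 3)
R_4 = 63 (n_4 = 5)
Step 3: H = 12/(N(N+1)) * sum(R_i^2/n_i) - 3(N+1)
     = 12/(17*18) * (28.5^2/4 + 45^2/5 + 16.5^2/3 + 63^2/5) - 3*18
     = 0.039216 * 1492.61 - 54
     = 4.533824.
Step 4: Ties present; correction factor C = 1 - 54/(17^3 - 17) = 0.988971. Corrected H = 4.533824 / 0.988971 = 4.584387.
Step 5: Under H0, H ~ chi^2(3); p-value = 0.204886.
Step 6: alpha = 0.1. fail to reject H0.

H = 4.5844, df = 3, p = 0.204886, fail to reject H0.


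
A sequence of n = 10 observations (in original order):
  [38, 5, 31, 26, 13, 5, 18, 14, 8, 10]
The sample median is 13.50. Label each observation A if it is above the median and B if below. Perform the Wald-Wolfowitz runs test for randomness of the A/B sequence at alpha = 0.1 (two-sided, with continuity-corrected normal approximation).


Step 1: Compute median = 13.50; label A = above, B = below.
Labels in order: ABAABBAABB  (n_A = 5, n_B = 5)
Step 2: Count runs R = 6.
Step 3: Under H0 (random ordering), E[R] = 2*n_A*n_B/(n_A+n_B) + 1 = 2*5*5/10 + 1 = 6.0000.
        Var[R] = 2*n_A*n_B*(2*n_A*n_B - n_A - n_B) / ((n_A+n_B)^2 * (n_A+n_B-1)) = 2000/900 = 2.2222.
        SD[R] = 1.4907.
Step 4: R = E[R], so z = 0 with no continuity correction.
Step 5: Two-sided p-value via normal approximation = 2*(1 - Phi(|z|)) = 1.000000.
Step 6: alpha = 0.1. fail to reject H0.

R = 6, z = 0.0000, p = 1.000000, fail to reject H0.


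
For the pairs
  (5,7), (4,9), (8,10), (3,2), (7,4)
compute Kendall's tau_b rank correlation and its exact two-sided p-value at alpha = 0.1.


Step 1: Enumerate the 10 unordered pairs (i,j) with i<j and classify each by sign(x_j-x_i) * sign(y_j-y_i).
  (1,2):dx=-1,dy=+2->D; (1,3):dx=+3,dy=+3->C; (1,4):dx=-2,dy=-5->C; (1,5):dx=+2,dy=-3->D
  (2,3):dx=+4,dy=+1->C; (2,4):dx=-1,dy=-7->C; (2,5):dx=+3,dy=-5->D; (3,4):dx=-5,dy=-8->C
  (3,5):dx=-1,dy=-6->C; (4,5):dx=+4,dy=+2->C
Step 2: C = 7, D = 3, total pairs = 10.
Step 3: tau = (C - D)/(n(n-1)/2) = (7 - 3)/10 = 0.400000.
Step 4: Exact two-sided p-value (enumerate n! = 120 permutations of y under H0): p = 0.483333.
Step 5: alpha = 0.1. fail to reject H0.

tau_b = 0.4000 (C=7, D=3), p = 0.483333, fail to reject H0.


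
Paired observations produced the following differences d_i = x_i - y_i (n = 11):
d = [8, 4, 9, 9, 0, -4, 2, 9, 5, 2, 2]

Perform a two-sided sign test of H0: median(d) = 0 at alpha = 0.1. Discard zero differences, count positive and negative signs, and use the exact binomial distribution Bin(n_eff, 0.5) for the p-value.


Step 1: Discard zero differences. Original n = 11; n_eff = number of nonzero differences = 10.
Nonzero differences (with sign): +8, +4, +9, +9, -4, +2, +9, +5, +2, +2
Step 2: Count signs: positive = 9, negative = 1.
Step 3: Under H0: P(positive) = 0.5, so the number of positives S ~ Bin(10, 0.5).
Step 4: Two-sided exact p-value = sum of Bin(10,0.5) probabilities at or below the observed probability = 0.021484.
Step 5: alpha = 0.1. reject H0.

n_eff = 10, pos = 9, neg = 1, p = 0.021484, reject H0.


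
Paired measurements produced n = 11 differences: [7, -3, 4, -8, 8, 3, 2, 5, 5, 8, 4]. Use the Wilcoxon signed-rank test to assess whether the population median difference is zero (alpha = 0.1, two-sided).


Step 1: Drop any zero differences (none here) and take |d_i|.
|d| = [7, 3, 4, 8, 8, 3, 2, 5, 5, 8, 4]
Step 2: Midrank |d_i| (ties get averaged ranks).
ranks: |7|->8, |3|->2.5, |4|->4.5, |8|->10, |8|->10, |3|->2.5, |2|->1, |5|->6.5, |5|->6.5, |8|->10, |4|->4.5
Step 3: Attach original signs; sum ranks with positive sign and with negative sign.
W+ = 8 + 4.5 + 10 + 2.5 + 1 + 6.5 + 6.5 + 10 + 4.5 = 53.5
W- = 2.5 + 10 = 12.5
(Check: W+ + W- = 66 should equal n(n+1)/2 = 66.)
Step 4: Test statistic W = min(W+, W-) = 12.5.
Step 5: Ties in |d|, so use the tie-corrected normal approximation.
        E[W] = n(n+1)/4 = 11*12/4 = 33.
        Tie groups: |d|=3 (t=2), |d|=4 (t=2), |d|=5 (t=2), |d|=8 (t=3); sum(t^3 - t) = 42.
        Var[W] = n(n+1)(2n+1)/24 - sum(t^3-t)/48 = 3036/24 - 42/48 = 125.625.
        z = (W - E[W]) / sqrt(Var[W]) = (12.5 - 33) / 11.2083 = -1.8290.
        Two-sided p = 2*Phi(z) = 0.067398.
Step 6: alpha = 0.1. reject H0.

W+ = 53.5, W- = 12.5, W = min = 12.5, p = 0.067398, reject H0.


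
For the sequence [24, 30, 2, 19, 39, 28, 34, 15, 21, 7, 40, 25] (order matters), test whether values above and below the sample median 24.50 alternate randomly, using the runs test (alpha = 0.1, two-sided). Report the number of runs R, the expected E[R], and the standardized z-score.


Step 1: Compute median = 24.50; label A = above, B = below.
Labels in order: BABBAAABBBAA  (n_A = 6, n_B = 6)
Step 2: Count runs R = 6.
Step 3: Under H0 (random ordering), E[R] = 2*n_A*n_B/(n_A+n_B) + 1 = 2*6*6/12 + 1 = 7.0000.
        Var[R] = 2*n_A*n_B*(2*n_A*n_B - n_A - n_B) / ((n_A+n_B)^2 * (n_A+n_B-1)) = 4320/1584 = 2.7273.
        SD[R] = 1.6514.
Step 4: Continuity-corrected z = (R + 0.5 - E[R]) / SD[R] = (6 + 0.5 - 7.0000) / 1.6514 = -0.3028.
Step 5: Two-sided p-value via normal approximation = 2*(1 - Phi(|z|)) = 0.762069.
Step 6: alpha = 0.1. fail to reject H0.

R = 6, z = -0.3028, p = 0.762069, fail to reject H0.


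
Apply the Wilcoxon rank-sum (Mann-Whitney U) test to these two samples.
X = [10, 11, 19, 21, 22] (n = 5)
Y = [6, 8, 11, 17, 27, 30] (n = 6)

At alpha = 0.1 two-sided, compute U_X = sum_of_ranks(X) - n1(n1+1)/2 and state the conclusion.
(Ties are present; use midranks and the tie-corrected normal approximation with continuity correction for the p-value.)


Step 1: Combine and sort all 11 observations; assign midranks.
sorted (value, group): (6,Y), (8,Y), (10,X), (11,X), (11,Y), (17,Y), (19,X), (21,X), (22,X), (27,Y), (30,Y)
ranks: 6->1, 8->2, 10->3, 11->4.5, 11->4.5, 17->6, 19->7, 21->8, 22->9, 27->10, 30->11
Step 2: Rank sum for X: R1 = 3 + 4.5 + 7 + 8 + 9 = 31.5.
Step 3: U_X = R1 - n1(n1+1)/2 = 31.5 - 5*6/2 = 31.5 - 15 = 16.5.
       U_Y = n1*n2 - U_X = 30 - 16.5 = 13.5.
Step 4: Ties are present, so use the tie-corrected normal approximation (with continuity correction) for the p-value.
Step 5: p-value = 0.854805; compare to alpha = 0.1. fail to reject H0.

U_X = 16.5, p = 0.854805, fail to reject H0 at alpha = 0.1.


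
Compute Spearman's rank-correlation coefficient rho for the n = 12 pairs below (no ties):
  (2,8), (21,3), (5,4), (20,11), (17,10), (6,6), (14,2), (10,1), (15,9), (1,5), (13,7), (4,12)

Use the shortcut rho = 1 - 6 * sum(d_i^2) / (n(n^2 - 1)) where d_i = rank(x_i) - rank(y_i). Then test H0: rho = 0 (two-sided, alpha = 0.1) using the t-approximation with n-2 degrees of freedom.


Step 1: Rank x and y separately (midranks; no ties here).
rank(x): 2->2, 21->12, 5->4, 20->11, 17->10, 6->5, 14->8, 10->6, 15->9, 1->1, 13->7, 4->3
rank(y): 8->8, 3->3, 4->4, 11->11, 10->10, 6->6, 2->2, 1->1, 9->9, 5->5, 7->7, 12->12
Step 2: d_i = R_x(i) - R_y(i); compute d_i^2.
  (2-8)^2=36, (12-3)^2=81, (4-4)^2=0, (11-11)^2=0, (10-10)^2=0, (5-6)^2=1, (8-2)^2=36, (6-1)^2=25, (9-9)^2=0, (1-5)^2=16, (7-7)^2=0, (3-12)^2=81
sum(d^2) = 276.
Step 3: rho = 1 - 6*276 / (12*(12^2 - 1)) = 1 - 1656/1716 = 0.034965.
Step 4: Under H0, t = rho * sqrt((n-2)/(1-rho^2)) = 0.1106 ~ t(10).
Step 5: Two-sided p-value from the t-distribution with 10 df = 0.914093.
Step 6: alpha = 0.1. fail to reject H0.

rho = 0.0350, p = 0.914093, fail to reject H0 at alpha = 0.1.


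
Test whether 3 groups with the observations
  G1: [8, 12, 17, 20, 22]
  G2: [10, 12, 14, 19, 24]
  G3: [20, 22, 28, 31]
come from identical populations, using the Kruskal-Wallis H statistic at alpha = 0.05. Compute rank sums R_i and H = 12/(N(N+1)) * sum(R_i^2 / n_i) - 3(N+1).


Step 1: Combine all N = 14 observations and assign midranks.
sorted (value, group, rank): (8,G1,1), (10,G2,2), (12,G1,3.5), (12,G2,3.5), (14,G2,5), (17,G1,6), (19,G2,7), (20,G1,8.5), (20,G3,8.5), (22,G1,10.5), (22,G3,10.5), (24,G2,12), (28,G3,13), (31,G3,14)
Step 2: Sum ranks within each group.
R_1 = 29.5 (n_1 = 5)
R_2 = 29.5 (n_2 = 5)
R_3 = 46 (n_3 = 4)
Step 3: H = 12/(N(N+1)) * sum(R_i^2/n_i) - 3(N+1)
     = 12/(14*15) * (29.5^2/5 + 29.5^2/5 + 46^2/4) - 3*15
     = 0.057143 * 877.1 - 45
     = 5.120000.
Step 4: Ties present; correction factor C = 1 - 18/(14^3 - 14) = 0.993407. Corrected H = 5.120000 / 0.993407 = 5.153982.
Step 5: Under H0, H ~ chi^2(2); p-value = 0.076002.
Step 6: alpha = 0.05. fail to reject H0.

H = 5.1540, df = 2, p = 0.076002, fail to reject H0.


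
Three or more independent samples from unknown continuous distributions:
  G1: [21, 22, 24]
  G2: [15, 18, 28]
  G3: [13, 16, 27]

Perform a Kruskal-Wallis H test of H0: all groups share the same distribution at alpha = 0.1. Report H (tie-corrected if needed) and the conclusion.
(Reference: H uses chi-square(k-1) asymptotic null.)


Step 1: Combine all N = 9 observations and assign midranks.
sorted (value, group, rank): (13,G3,1), (15,G2,2), (16,G3,3), (18,G2,4), (21,G1,5), (22,G1,6), (24,G1,7), (27,G3,8), (28,G2,9)
Step 2: Sum ranks within each group.
R_1 = 18 (n_1 = 3)
R_2 = 15 (n_2 = 3)
R_3 = 12 (n_3 = 3)
Step 3: H = 12/(N(N+1)) * sum(R_i^2/n_i) - 3(N+1)
     = 12/(9*10) * (18^2/3 + 15^2/3 + 12^2/3) - 3*10
     = 0.133333 * 231 - 30
     = 0.800000.
Step 4: No ties, so H is used without correction.
Step 5: Under H0, H ~ chi^2(2); p-value = 0.670320.
Step 6: alpha = 0.1. fail to reject H0.

H = 0.8000, df = 2, p = 0.670320, fail to reject H0.


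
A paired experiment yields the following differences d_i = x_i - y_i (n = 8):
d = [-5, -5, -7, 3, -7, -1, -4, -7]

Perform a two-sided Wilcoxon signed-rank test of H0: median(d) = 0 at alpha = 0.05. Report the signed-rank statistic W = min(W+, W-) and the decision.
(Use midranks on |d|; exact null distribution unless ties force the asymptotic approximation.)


Step 1: Drop any zero differences (none here) and take |d_i|.
|d| = [5, 5, 7, 3, 7, 1, 4, 7]
Step 2: Midrank |d_i| (ties get averaged ranks).
ranks: |5|->4.5, |5|->4.5, |7|->7, |3|->2, |7|->7, |1|->1, |4|->3, |7|->7
Step 3: Attach original signs; sum ranks with positive sign and with negative sign.
W+ = 2 = 2
W- = 4.5 + 4.5 + 7 + 7 + 1 + 3 + 7 = 34
(Check: W+ + W- = 36 should equal n(n+1)/2 = 36.)
Step 4: Test statistic W = min(W+, W-) = 2.
Step 5: Ties in |d|, so use the tie-corrected normal approximation.
        E[W] = n(n+1)/4 = 8*9/4 = 18.
        Tie groups: |d|=5 (t=2), |d|=7 (t=3); sum(t^3 - t) = 30.
        Var[W] = n(n+1)(2n+1)/24 - sum(t^3-t)/48 = 1224/24 - 30/48 = 50.375.
        z = (W - E[W]) / sqrt(Var[W]) = (2 - 18) / 7.0975 = -2.2543.
        Two-sided p = 2*Phi(z) = 0.024177.
Step 6: alpha = 0.05. reject H0.

W+ = 2, W- = 34, W = min = 2, p = 0.024177, reject H0.


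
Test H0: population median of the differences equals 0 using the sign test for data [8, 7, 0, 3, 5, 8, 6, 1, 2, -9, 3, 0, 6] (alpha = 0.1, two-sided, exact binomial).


Step 1: Discard zero differences. Original n = 13; n_eff = number of nonzero differences = 11.
Nonzero differences (with sign): +8, +7, +3, +5, +8, +6, +1, +2, -9, +3, +6
Step 2: Count signs: positive = 10, negative = 1.
Step 3: Under H0: P(positive) = 0.5, so the number of positives S ~ Bin(11, 0.5).
Step 4: Two-sided exact p-value = sum of Bin(11,0.5) probabilities at or below the observed probability = 0.011719.
Step 5: alpha = 0.1. reject H0.

n_eff = 11, pos = 10, neg = 1, p = 0.011719, reject H0.


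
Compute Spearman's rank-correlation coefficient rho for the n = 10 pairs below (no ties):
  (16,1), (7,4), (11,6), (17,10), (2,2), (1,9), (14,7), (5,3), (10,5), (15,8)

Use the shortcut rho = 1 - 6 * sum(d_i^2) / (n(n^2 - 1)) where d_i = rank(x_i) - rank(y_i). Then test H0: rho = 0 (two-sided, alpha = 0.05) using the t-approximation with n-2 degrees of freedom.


Step 1: Rank x and y separately (midranks; no ties here).
rank(x): 16->9, 7->4, 11->6, 17->10, 2->2, 1->1, 14->7, 5->3, 10->5, 15->8
rank(y): 1->1, 4->4, 6->6, 10->10, 2->2, 9->9, 7->7, 3->3, 5->5, 8->8
Step 2: d_i = R_x(i) - R_y(i); compute d_i^2.
  (9-1)^2=64, (4-4)^2=0, (6-6)^2=0, (10-10)^2=0, (2-2)^2=0, (1-9)^2=64, (7-7)^2=0, (3-3)^2=0, (5-5)^2=0, (8-8)^2=0
sum(d^2) = 128.
Step 3: rho = 1 - 6*128 / (10*(10^2 - 1)) = 1 - 768/990 = 0.224242.
Step 4: Under H0, t = rho * sqrt((n-2)/(1-rho^2)) = 0.6508 ~ t(8).
Step 5: Two-sided p-value from the t-distribution with 8 df = 0.533401.
Step 6: alpha = 0.05. fail to reject H0.

rho = 0.2242, p = 0.533401, fail to reject H0 at alpha = 0.05.


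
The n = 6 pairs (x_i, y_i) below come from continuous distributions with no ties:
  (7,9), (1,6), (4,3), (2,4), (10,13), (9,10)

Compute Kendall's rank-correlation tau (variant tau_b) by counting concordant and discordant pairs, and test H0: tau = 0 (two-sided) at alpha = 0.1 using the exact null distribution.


Step 1: Enumerate the 15 unordered pairs (i,j) with i<j and classify each by sign(x_j-x_i) * sign(y_j-y_i).
  (1,2):dx=-6,dy=-3->C; (1,3):dx=-3,dy=-6->C; (1,4):dx=-5,dy=-5->C; (1,5):dx=+3,dy=+4->C
  (1,6):dx=+2,dy=+1->C; (2,3):dx=+3,dy=-3->D; (2,4):dx=+1,dy=-2->D; (2,5):dx=+9,dy=+7->C
  (2,6):dx=+8,dy=+4->C; (3,4):dx=-2,dy=+1->D; (3,5):dx=+6,dy=+10->C; (3,6):dx=+5,dy=+7->C
  (4,5):dx=+8,dy=+9->C; (4,6):dx=+7,dy=+6->C; (5,6):dx=-1,dy=-3->C
Step 2: C = 12, D = 3, total pairs = 15.
Step 3: tau = (C - D)/(n(n-1)/2) = (12 - 3)/15 = 0.600000.
Step 4: Exact two-sided p-value (enumerate n! = 720 permutations of y under H0): p = 0.136111.
Step 5: alpha = 0.1. fail to reject H0.

tau_b = 0.6000 (C=12, D=3), p = 0.136111, fail to reject H0.


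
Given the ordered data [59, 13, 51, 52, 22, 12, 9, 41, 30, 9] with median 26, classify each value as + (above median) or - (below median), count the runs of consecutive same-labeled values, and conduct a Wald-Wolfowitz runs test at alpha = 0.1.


Step 1: Compute median = 26; label A = above, B = below.
Labels in order: ABAABBBAAB  (n_A = 5, n_B = 5)
Step 2: Count runs R = 6.
Step 3: Under H0 (random ordering), E[R] = 2*n_A*n_B/(n_A+n_B) + 1 = 2*5*5/10 + 1 = 6.0000.
        Var[R] = 2*n_A*n_B*(2*n_A*n_B - n_A - n_B) / ((n_A+n_B)^2 * (n_A+n_B-1)) = 2000/900 = 2.2222.
        SD[R] = 1.4907.
Step 4: R = E[R], so z = 0 with no continuity correction.
Step 5: Two-sided p-value via normal approximation = 2*(1 - Phi(|z|)) = 1.000000.
Step 6: alpha = 0.1. fail to reject H0.

R = 6, z = 0.0000, p = 1.000000, fail to reject H0.


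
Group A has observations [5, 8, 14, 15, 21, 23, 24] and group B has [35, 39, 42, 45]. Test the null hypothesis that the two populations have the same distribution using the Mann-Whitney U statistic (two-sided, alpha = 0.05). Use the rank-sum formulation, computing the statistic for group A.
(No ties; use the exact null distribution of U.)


Step 1: Combine and sort all 11 observations; assign midranks.
sorted (value, group): (5,X), (8,X), (14,X), (15,X), (21,X), (23,X), (24,X), (35,Y), (39,Y), (42,Y), (45,Y)
ranks: 5->1, 8->2, 14->3, 15->4, 21->5, 23->6, 24->7, 35->8, 39->9, 42->10, 45->11
Step 2: Rank sum for X: R1 = 1 + 2 + 3 + 4 + 5 + 6 + 7 = 28.
Step 3: U_X = R1 - n1(n1+1)/2 = 28 - 7*8/2 = 28 - 28 = 0.
       U_Y = n1*n2 - U_X = 28 - 0 = 28.
Step 4: No ties, so the exact null distribution of U (based on enumerating the C(11,7) = 330 equally likely rank assignments) gives the two-sided p-value.
Step 5: p-value = 0.006061; compare to alpha = 0.05. reject H0.

U_X = 0, p = 0.006061, reject H0 at alpha = 0.05.


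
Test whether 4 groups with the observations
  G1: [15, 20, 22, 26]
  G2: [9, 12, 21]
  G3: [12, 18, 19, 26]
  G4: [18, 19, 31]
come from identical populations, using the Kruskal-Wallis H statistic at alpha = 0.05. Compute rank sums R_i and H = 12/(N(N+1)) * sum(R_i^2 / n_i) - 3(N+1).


Step 1: Combine all N = 14 observations and assign midranks.
sorted (value, group, rank): (9,G2,1), (12,G2,2.5), (12,G3,2.5), (15,G1,4), (18,G3,5.5), (18,G4,5.5), (19,G3,7.5), (19,G4,7.5), (20,G1,9), (21,G2,10), (22,G1,11), (26,G1,12.5), (26,G3,12.5), (31,G4,14)
Step 2: Sum ranks within each group.
R_1 = 36.5 (n_1 = 4)
R_2 = 13.5 (n_2 = 3)
R_3 = 28 (n_3 = 4)
R_4 = 27 (n_4 = 3)
Step 3: H = 12/(N(N+1)) * sum(R_i^2/n_i) - 3(N+1)
     = 12/(14*15) * (36.5^2/4 + 13.5^2/3 + 28^2/4 + 27^2/3) - 3*15
     = 0.057143 * 832.812 - 45
     = 2.589286.
Step 4: Ties present; correction factor C = 1 - 24/(14^3 - 14) = 0.991209. Corrected H = 2.589286 / 0.991209 = 2.612251.
Step 5: Under H0, H ~ chi^2(3); p-value = 0.455346.
Step 6: alpha = 0.05. fail to reject H0.

H = 2.6123, df = 3, p = 0.455346, fail to reject H0.


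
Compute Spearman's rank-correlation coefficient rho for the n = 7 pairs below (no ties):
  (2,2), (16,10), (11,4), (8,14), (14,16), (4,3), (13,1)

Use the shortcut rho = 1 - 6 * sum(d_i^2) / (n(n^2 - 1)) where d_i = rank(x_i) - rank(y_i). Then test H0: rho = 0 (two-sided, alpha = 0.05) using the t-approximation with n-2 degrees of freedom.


Step 1: Rank x and y separately (midranks; no ties here).
rank(x): 2->1, 16->7, 11->4, 8->3, 14->6, 4->2, 13->5
rank(y): 2->2, 10->5, 4->4, 14->6, 16->7, 3->3, 1->1
Step 2: d_i = R_x(i) - R_y(i); compute d_i^2.
  (1-2)^2=1, (7-5)^2=4, (4-4)^2=0, (3-6)^2=9, (6-7)^2=1, (2-3)^2=1, (5-1)^2=16
sum(d^2) = 32.
Step 3: rho = 1 - 6*32 / (7*(7^2 - 1)) = 1 - 192/336 = 0.428571.
Step 4: Under H0, t = rho * sqrt((n-2)/(1-rho^2)) = 1.0607 ~ t(5).
Step 5: Two-sided p-value from the t-distribution with 5 df = 0.337368.
Step 6: alpha = 0.05. fail to reject H0.

rho = 0.4286, p = 0.337368, fail to reject H0 at alpha = 0.05.


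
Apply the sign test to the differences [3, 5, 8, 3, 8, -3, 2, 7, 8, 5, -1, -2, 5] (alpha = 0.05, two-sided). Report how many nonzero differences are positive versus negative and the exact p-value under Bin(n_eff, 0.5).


Step 1: Discard zero differences. Original n = 13; n_eff = number of nonzero differences = 13.
Nonzero differences (with sign): +3, +5, +8, +3, +8, -3, +2, +7, +8, +5, -1, -2, +5
Step 2: Count signs: positive = 10, negative = 3.
Step 3: Under H0: P(positive) = 0.5, so the number of positives S ~ Bin(13, 0.5).
Step 4: Two-sided exact p-value = sum of Bin(13,0.5) probabilities at or below the observed probability = 0.092285.
Step 5: alpha = 0.05. fail to reject H0.

n_eff = 13, pos = 10, neg = 3, p = 0.092285, fail to reject H0.


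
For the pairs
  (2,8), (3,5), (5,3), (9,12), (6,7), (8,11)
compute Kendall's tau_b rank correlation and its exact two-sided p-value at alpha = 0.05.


Step 1: Enumerate the 15 unordered pairs (i,j) with i<j and classify each by sign(x_j-x_i) * sign(y_j-y_i).
  (1,2):dx=+1,dy=-3->D; (1,3):dx=+3,dy=-5->D; (1,4):dx=+7,dy=+4->C; (1,5):dx=+4,dy=-1->D
  (1,6):dx=+6,dy=+3->C; (2,3):dx=+2,dy=-2->D; (2,4):dx=+6,dy=+7->C; (2,5):dx=+3,dy=+2->C
  (2,6):dx=+5,dy=+6->C; (3,4):dx=+4,dy=+9->C; (3,5):dx=+1,dy=+4->C; (3,6):dx=+3,dy=+8->C
  (4,5):dx=-3,dy=-5->C; (4,6):dx=-1,dy=-1->C; (5,6):dx=+2,dy=+4->C
Step 2: C = 11, D = 4, total pairs = 15.
Step 3: tau = (C - D)/(n(n-1)/2) = (11 - 4)/15 = 0.466667.
Step 4: Exact two-sided p-value (enumerate n! = 720 permutations of y under H0): p = 0.272222.
Step 5: alpha = 0.05. fail to reject H0.

tau_b = 0.4667 (C=11, D=4), p = 0.272222, fail to reject H0.


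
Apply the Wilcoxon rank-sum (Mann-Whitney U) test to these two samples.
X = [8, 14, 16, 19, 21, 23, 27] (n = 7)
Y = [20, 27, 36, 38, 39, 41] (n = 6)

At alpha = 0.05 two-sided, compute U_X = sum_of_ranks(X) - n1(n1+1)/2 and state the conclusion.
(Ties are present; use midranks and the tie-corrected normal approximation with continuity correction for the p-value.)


Step 1: Combine and sort all 13 observations; assign midranks.
sorted (value, group): (8,X), (14,X), (16,X), (19,X), (20,Y), (21,X), (23,X), (27,X), (27,Y), (36,Y), (38,Y), (39,Y), (41,Y)
ranks: 8->1, 14->2, 16->3, 19->4, 20->5, 21->6, 23->7, 27->8.5, 27->8.5, 36->10, 38->11, 39->12, 41->13
Step 2: Rank sum for X: R1 = 1 + 2 + 3 + 4 + 6 + 7 + 8.5 = 31.5.
Step 3: U_X = R1 - n1(n1+1)/2 = 31.5 - 7*8/2 = 31.5 - 28 = 3.5.
       U_Y = n1*n2 - U_X = 42 - 3.5 = 38.5.
Step 4: Ties are present, so use the tie-corrected normal approximation (with continuity correction) for the p-value.
Step 5: p-value = 0.015019; compare to alpha = 0.05. reject H0.

U_X = 3.5, p = 0.015019, reject H0 at alpha = 0.05.


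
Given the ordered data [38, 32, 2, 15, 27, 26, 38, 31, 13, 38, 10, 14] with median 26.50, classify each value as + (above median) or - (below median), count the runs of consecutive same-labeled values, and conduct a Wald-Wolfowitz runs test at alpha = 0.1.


Step 1: Compute median = 26.50; label A = above, B = below.
Labels in order: AABBABAABABB  (n_A = 6, n_B = 6)
Step 2: Count runs R = 8.
Step 3: Under H0 (random ordering), E[R] = 2*n_A*n_B/(n_A+n_B) + 1 = 2*6*6/12 + 1 = 7.0000.
        Var[R] = 2*n_A*n_B*(2*n_A*n_B - n_A - n_B) / ((n_A+n_B)^2 * (n_A+n_B-1)) = 4320/1584 = 2.7273.
        SD[R] = 1.6514.
Step 4: Continuity-corrected z = (R - 0.5 - E[R]) / SD[R] = (8 - 0.5 - 7.0000) / 1.6514 = 0.3028.
Step 5: Two-sided p-value via normal approximation = 2*(1 - Phi(|z|)) = 0.762069.
Step 6: alpha = 0.1. fail to reject H0.

R = 8, z = 0.3028, p = 0.762069, fail to reject H0.


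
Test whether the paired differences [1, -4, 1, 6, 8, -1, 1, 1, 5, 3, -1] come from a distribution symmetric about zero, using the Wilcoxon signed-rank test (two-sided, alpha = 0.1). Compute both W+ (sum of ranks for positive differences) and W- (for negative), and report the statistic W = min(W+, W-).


Step 1: Drop any zero differences (none here) and take |d_i|.
|d| = [1, 4, 1, 6, 8, 1, 1, 1, 5, 3, 1]
Step 2: Midrank |d_i| (ties get averaged ranks).
ranks: |1|->3.5, |4|->8, |1|->3.5, |6|->10, |8|->11, |1|->3.5, |1|->3.5, |1|->3.5, |5|->9, |3|->7, |1|->3.5
Step 3: Attach original signs; sum ranks with positive sign and with negative sign.
W+ = 3.5 + 3.5 + 10 + 11 + 3.5 + 3.5 + 9 + 7 = 51
W- = 8 + 3.5 + 3.5 = 15
(Check: W+ + W- = 66 should equal n(n+1)/2 = 66.)
Step 4: Test statistic W = min(W+, W-) = 15.
Step 5: Ties in |d|, so use the tie-corrected normal approximation.
        E[W] = n(n+1)/4 = 11*12/4 = 33.
        Tie groups: |d|=1 (t=6); sum(t^3 - t) = 210.
        Var[W] = n(n+1)(2n+1)/24 - sum(t^3-t)/48 = 3036/24 - 210/48 = 122.125.
        z = (W - E[W]) / sqrt(Var[W]) = (15 - 33) / 11.0510 = -1.6288.
        Two-sided p = 2*Phi(z) = 0.103353.
Step 6: alpha = 0.1. fail to reject H0.

W+ = 51, W- = 15, W = min = 15, p = 0.103353, fail to reject H0.


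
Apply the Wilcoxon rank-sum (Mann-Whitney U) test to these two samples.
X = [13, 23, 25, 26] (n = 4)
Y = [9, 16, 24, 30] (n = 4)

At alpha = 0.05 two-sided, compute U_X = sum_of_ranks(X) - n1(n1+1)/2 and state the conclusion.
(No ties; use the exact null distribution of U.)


Step 1: Combine and sort all 8 observations; assign midranks.
sorted (value, group): (9,Y), (13,X), (16,Y), (23,X), (24,Y), (25,X), (26,X), (30,Y)
ranks: 9->1, 13->2, 16->3, 23->4, 24->5, 25->6, 26->7, 30->8
Step 2: Rank sum for X: R1 = 2 + 4 + 6 + 7 = 19.
Step 3: U_X = R1 - n1(n1+1)/2 = 19 - 4*5/2 = 19 - 10 = 9.
       U_Y = n1*n2 - U_X = 16 - 9 = 7.
Step 4: No ties, so the exact null distribution of U (based on enumerating the C(8,4) = 70 equally likely rank assignments) gives the two-sided p-value.
Step 5: p-value = 0.885714; compare to alpha = 0.05. fail to reject H0.

U_X = 9, p = 0.885714, fail to reject H0 at alpha = 0.05.
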